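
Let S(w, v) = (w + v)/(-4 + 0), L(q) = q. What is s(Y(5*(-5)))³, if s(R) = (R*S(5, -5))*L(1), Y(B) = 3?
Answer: 0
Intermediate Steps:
S(w, v) = -v/4 - w/4 (S(w, v) = (v + w)/(-4) = (v + w)*(-¼) = -v/4 - w/4)
s(R) = 0 (s(R) = (R*(-¼*(-5) - ¼*5))*1 = (R*(5/4 - 5/4))*1 = (R*0)*1 = 0*1 = 0)
s(Y(5*(-5)))³ = 0³ = 0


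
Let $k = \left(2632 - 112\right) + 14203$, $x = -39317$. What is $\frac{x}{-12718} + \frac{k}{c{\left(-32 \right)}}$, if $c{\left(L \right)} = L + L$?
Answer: $- \frac{105083413}{406976} \approx -258.21$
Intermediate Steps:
$k = 16723$ ($k = 2520 + 14203 = 16723$)
$c{\left(L \right)} = 2 L$
$\frac{x}{-12718} + \frac{k}{c{\left(-32 \right)}} = - \frac{39317}{-12718} + \frac{16723}{2 \left(-32\right)} = \left(-39317\right) \left(- \frac{1}{12718}\right) + \frac{16723}{-64} = \frac{39317}{12718} + 16723 \left(- \frac{1}{64}\right) = \frac{39317}{12718} - \frac{16723}{64} = - \frac{105083413}{406976}$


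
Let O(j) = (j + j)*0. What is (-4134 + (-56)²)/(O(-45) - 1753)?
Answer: 998/1753 ≈ 0.56931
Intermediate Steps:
O(j) = 0 (O(j) = (2*j)*0 = 0)
(-4134 + (-56)²)/(O(-45) - 1753) = (-4134 + (-56)²)/(0 - 1753) = (-4134 + 3136)/(-1753) = -998*(-1/1753) = 998/1753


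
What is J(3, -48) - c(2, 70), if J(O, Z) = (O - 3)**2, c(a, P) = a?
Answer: -2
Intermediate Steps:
J(O, Z) = (-3 + O)**2
J(3, -48) - c(2, 70) = (-3 + 3)**2 - 1*2 = 0**2 - 2 = 0 - 2 = -2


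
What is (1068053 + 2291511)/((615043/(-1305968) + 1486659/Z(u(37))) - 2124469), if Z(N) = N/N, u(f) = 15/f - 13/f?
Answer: -4387483077952/832960065123 ≈ -5.2673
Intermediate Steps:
u(f) = 2/f
Z(N) = 1
(1068053 + 2291511)/((615043/(-1305968) + 1486659/Z(u(37))) - 2124469) = (1068053 + 2291511)/((615043/(-1305968) + 1486659/1) - 2124469) = 3359564/((615043*(-1/1305968) + 1486659*1) - 2124469) = 3359564/((-615043/1305968 + 1486659) - 2124469) = 3359564/(1941528465869/1305968 - 2124469) = 3359564/(-832960065123/1305968) = 3359564*(-1305968/832960065123) = -4387483077952/832960065123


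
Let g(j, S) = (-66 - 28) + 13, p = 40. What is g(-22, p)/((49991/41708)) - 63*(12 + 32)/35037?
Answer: -13167305992/194614963 ≈ -67.658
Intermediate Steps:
g(j, S) = -81 (g(j, S) = -94 + 13 = -81)
g(-22, p)/((49991/41708)) - 63*(12 + 32)/35037 = -81/(49991/41708) - 63*(12 + 32)/35037 = -81/(49991*(1/41708)) - 63*44*(1/35037) = -81/49991/41708 - 2772*1/35037 = -81*41708/49991 - 308/3893 = -3378348/49991 - 308/3893 = -13167305992/194614963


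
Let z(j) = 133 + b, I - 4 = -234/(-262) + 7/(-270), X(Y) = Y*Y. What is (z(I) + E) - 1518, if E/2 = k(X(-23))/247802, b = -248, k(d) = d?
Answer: -8796948/5387 ≈ -1633.0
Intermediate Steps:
X(Y) = Y²
I = 172153/35370 (I = 4 + (-234/(-262) + 7/(-270)) = 4 + (-234*(-1/262) + 7*(-1/270)) = 4 + (117/131 - 7/270) = 4 + 30673/35370 = 172153/35370 ≈ 4.8672)
z(j) = -115 (z(j) = 133 - 248 = -115)
E = 23/5387 (E = 2*((-23)²/247802) = 2*(529*(1/247802)) = 2*(23/10774) = 23/5387 ≈ 0.0042695)
(z(I) + E) - 1518 = (-115 + 23/5387) - 1518 = -619482/5387 - 1518 = -8796948/5387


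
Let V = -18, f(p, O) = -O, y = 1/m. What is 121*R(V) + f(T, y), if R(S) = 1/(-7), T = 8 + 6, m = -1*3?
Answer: -356/21 ≈ -16.952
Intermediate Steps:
m = -3
y = -1/3 (y = 1/(-3) = -1/3 ≈ -0.33333)
T = 14
R(S) = -1/7
121*R(V) + f(T, y) = 121*(-1/7) - 1*(-1/3) = -121/7 + 1/3 = -356/21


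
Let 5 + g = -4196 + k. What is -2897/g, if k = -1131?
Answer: 2897/5332 ≈ 0.54332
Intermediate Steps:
g = -5332 (g = -5 + (-4196 - 1131) = -5 - 5327 = -5332)
-2897/g = -2897/(-5332) = -2897*(-1/5332) = 2897/5332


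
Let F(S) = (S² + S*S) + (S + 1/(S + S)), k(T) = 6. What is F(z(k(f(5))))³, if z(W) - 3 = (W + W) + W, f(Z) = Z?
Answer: 54556371116983/74088 ≈ 7.3637e+8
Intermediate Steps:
z(W) = 3 + 3*W (z(W) = 3 + ((W + W) + W) = 3 + (2*W + W) = 3 + 3*W)
F(S) = S + 1/(2*S) + 2*S² (F(S) = (S² + S²) + (S + 1/(2*S)) = 2*S² + (S + 1/(2*S)) = S + 1/(2*S) + 2*S²)
F(z(k(f(5))))³ = ((3 + 3*6) + 1/(2*(3 + 3*6)) + 2*(3 + 3*6)²)³ = ((3 + 18) + 1/(2*(3 + 18)) + 2*(3 + 18)²)³ = (21 + (½)/21 + 2*21²)³ = (21 + (½)*(1/21) + 2*441)³ = (21 + 1/42 + 882)³ = (37927/42)³ = 54556371116983/74088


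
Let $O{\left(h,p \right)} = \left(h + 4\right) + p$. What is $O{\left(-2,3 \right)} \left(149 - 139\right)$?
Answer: $50$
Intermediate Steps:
$O{\left(h,p \right)} = 4 + h + p$ ($O{\left(h,p \right)} = \left(4 + h\right) + p = 4 + h + p$)
$O{\left(-2,3 \right)} \left(149 - 139\right) = \left(4 - 2 + 3\right) \left(149 - 139\right) = 5 \cdot 10 = 50$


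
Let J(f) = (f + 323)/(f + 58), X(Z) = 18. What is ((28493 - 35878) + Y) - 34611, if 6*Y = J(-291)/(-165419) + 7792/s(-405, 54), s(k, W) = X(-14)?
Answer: -43628095376744/1040650929 ≈ -41924.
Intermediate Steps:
J(f) = (323 + f)/(58 + f)
s(k, W) = 18
Y = 75081037540/1040650929 (Y = (((323 - 291)/(58 - 291))/(-165419) + 7792/18)/6 = ((32/(-233))*(-1/165419) + 7792*(1/18))/6 = (-1/233*32*(-1/165419) + 3896/9)/6 = (-32/233*(-1/165419) + 3896/9)/6 = (32/38542627 + 3896/9)/6 = (1/6)*(150162075080/346883643) = 75081037540/1040650929 ≈ 72.148)
((28493 - 35878) + Y) - 34611 = ((28493 - 35878) + 75081037540/1040650929) - 34611 = (-7385 + 75081037540/1040650929) - 34611 = -7610126073125/1040650929 - 34611 = -43628095376744/1040650929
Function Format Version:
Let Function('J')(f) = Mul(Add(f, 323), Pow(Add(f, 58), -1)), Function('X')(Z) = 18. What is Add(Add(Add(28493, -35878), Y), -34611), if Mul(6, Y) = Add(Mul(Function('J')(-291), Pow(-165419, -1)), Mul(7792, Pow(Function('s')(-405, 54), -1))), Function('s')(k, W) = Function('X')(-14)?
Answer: Rational(-43628095376744, 1040650929) ≈ -41924.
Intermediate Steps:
Function('J')(f) = Mul(Pow(Add(58, f), -1), Add(323, f)) (Function('J')(f) = Mul(Add(323, f), Pow(Add(58, f), -1)) = Mul(Pow(Add(58, f), -1), Add(323, f)))
Function('s')(k, W) = 18
Y = Rational(75081037540, 1040650929) (Y = Mul(Rational(1, 6), Add(Mul(Mul(Pow(Add(58, -291), -1), Add(323, -291)), Pow(-165419, -1)), Mul(7792, Pow(18, -1)))) = Mul(Rational(1, 6), Add(Mul(Mul(Pow(-233, -1), 32), Rational(-1, 165419)), Mul(7792, Rational(1, 18)))) = Mul(Rational(1, 6), Add(Mul(Mul(Rational(-1, 233), 32), Rational(-1, 165419)), Rational(3896, 9))) = Mul(Rational(1, 6), Add(Mul(Rational(-32, 233), Rational(-1, 165419)), Rational(3896, 9))) = Mul(Rational(1, 6), Add(Rational(32, 38542627), Rational(3896, 9))) = Mul(Rational(1, 6), Rational(150162075080, 346883643)) = Rational(75081037540, 1040650929) ≈ 72.148)
Add(Add(Add(28493, -35878), Y), -34611) = Add(Add(Add(28493, -35878), Rational(75081037540, 1040650929)), -34611) = Add(Add(-7385, Rational(75081037540, 1040650929)), -34611) = Add(Rational(-7610126073125, 1040650929), -34611) = Rational(-43628095376744, 1040650929)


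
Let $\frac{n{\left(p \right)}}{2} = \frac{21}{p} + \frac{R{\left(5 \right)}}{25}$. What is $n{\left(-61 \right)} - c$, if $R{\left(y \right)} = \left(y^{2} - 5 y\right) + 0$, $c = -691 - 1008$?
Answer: $\frac{103597}{61} \approx 1698.3$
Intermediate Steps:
$c = -1699$
$R{\left(y \right)} = y^{2} - 5 y$
$n{\left(p \right)} = \frac{42}{p}$ ($n{\left(p \right)} = 2 \left(\frac{21}{p} + \frac{5 \left(-5 + 5\right)}{25}\right) = 2 \left(\frac{21}{p} + 5 \cdot 0 \cdot \frac{1}{25}\right) = 2 \left(\frac{21}{p} + 0 \cdot \frac{1}{25}\right) = 2 \left(\frac{21}{p} + 0\right) = 2 \frac{21}{p} = \frac{42}{p}$)
$n{\left(-61 \right)} - c = \frac{42}{-61} - -1699 = 42 \left(- \frac{1}{61}\right) + 1699 = - \frac{42}{61} + 1699 = \frac{103597}{61}$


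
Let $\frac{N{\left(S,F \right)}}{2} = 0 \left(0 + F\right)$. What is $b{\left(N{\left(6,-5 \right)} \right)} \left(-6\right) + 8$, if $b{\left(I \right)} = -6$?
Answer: $44$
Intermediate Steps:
$N{\left(S,F \right)} = 0$ ($N{\left(S,F \right)} = 2 \cdot 0 \left(0 + F\right) = 2 \cdot 0 F = 2 \cdot 0 = 0$)
$b{\left(N{\left(6,-5 \right)} \right)} \left(-6\right) + 8 = \left(-6\right) \left(-6\right) + 8 = 36 + 8 = 44$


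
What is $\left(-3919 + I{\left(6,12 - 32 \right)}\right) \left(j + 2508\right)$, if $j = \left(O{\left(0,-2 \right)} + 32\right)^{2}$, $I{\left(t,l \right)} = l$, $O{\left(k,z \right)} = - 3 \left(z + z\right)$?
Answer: $-17504916$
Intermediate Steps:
$O{\left(k,z \right)} = - 6 z$ ($O{\left(k,z \right)} = - 3 \cdot 2 z = - 6 z$)
$j = 1936$ ($j = \left(\left(-6\right) \left(-2\right) + 32\right)^{2} = \left(12 + 32\right)^{2} = 44^{2} = 1936$)
$\left(-3919 + I{\left(6,12 - 32 \right)}\right) \left(j + 2508\right) = \left(-3919 + \left(12 - 32\right)\right) \left(1936 + 2508\right) = \left(-3919 + \left(12 - 32\right)\right) 4444 = \left(-3919 - 20\right) 4444 = \left(-3939\right) 4444 = -17504916$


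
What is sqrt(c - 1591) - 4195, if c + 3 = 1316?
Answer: -4195 + I*sqrt(278) ≈ -4195.0 + 16.673*I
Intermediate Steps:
c = 1313 (c = -3 + 1316 = 1313)
sqrt(c - 1591) - 4195 = sqrt(1313 - 1591) - 4195 = sqrt(-278) - 4195 = I*sqrt(278) - 4195 = -4195 + I*sqrt(278)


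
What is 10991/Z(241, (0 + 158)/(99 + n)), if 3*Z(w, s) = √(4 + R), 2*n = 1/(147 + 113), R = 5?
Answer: 10991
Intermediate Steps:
n = 1/520 (n = 1/(2*(147 + 113)) = (½)/260 = (½)*(1/260) = 1/520 ≈ 0.0019231)
Z(w, s) = 1 (Z(w, s) = √(4 + 5)/3 = √9/3 = (⅓)*3 = 1)
10991/Z(241, (0 + 158)/(99 + n)) = 10991/1 = 10991*1 = 10991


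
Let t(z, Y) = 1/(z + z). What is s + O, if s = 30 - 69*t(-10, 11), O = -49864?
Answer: -996611/20 ≈ -49831.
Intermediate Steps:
t(z, Y) = 1/(2*z)
s = 669/20 (s = 30 - 69/(2*(-10)) = 30 - 69*(-1)/(2*10) = 30 - 69*(-1/20) = 30 + 69/20 = 669/20 ≈ 33.450)
s + O = 669/20 - 49864 = -996611/20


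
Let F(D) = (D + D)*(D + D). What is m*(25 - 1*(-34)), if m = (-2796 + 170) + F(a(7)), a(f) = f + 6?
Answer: -115050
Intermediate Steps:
a(f) = 6 + f
F(D) = 4*D² (F(D) = (2*D)*(2*D) = 4*D²)
m = -1950 (m = (-2796 + 170) + 4*(6 + 7)² = -2626 + 4*13² = -2626 + 4*169 = -2626 + 676 = -1950)
m*(25 - 1*(-34)) = -1950*(25 - 1*(-34)) = -1950*(25 + 34) = -1950*59 = -115050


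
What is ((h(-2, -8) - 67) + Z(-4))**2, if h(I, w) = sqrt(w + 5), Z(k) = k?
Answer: (71 - I*sqrt(3))**2 ≈ 5038.0 - 245.95*I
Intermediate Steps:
h(I, w) = sqrt(5 + w)
((h(-2, -8) - 67) + Z(-4))**2 = ((sqrt(5 - 8) - 67) - 4)**2 = ((sqrt(-3) - 67) - 4)**2 = ((I*sqrt(3) - 67) - 4)**2 = ((-67 + I*sqrt(3)) - 4)**2 = (-71 + I*sqrt(3))**2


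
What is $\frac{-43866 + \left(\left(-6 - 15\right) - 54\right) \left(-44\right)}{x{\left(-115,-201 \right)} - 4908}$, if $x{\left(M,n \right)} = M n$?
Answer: $- \frac{13522}{6069} \approx -2.228$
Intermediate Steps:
$\frac{-43866 + \left(\left(-6 - 15\right) - 54\right) \left(-44\right)}{x{\left(-115,-201 \right)} - 4908} = \frac{-43866 + \left(\left(-6 - 15\right) - 54\right) \left(-44\right)}{\left(-115\right) \left(-201\right) - 4908} = \frac{-43866 + \left(\left(-6 - 15\right) - 54\right) \left(-44\right)}{23115 - 4908} = \frac{-43866 + \left(-21 - 54\right) \left(-44\right)}{18207} = \left(-43866 - -3300\right) \frac{1}{18207} = \left(-43866 + 3300\right) \frac{1}{18207} = \left(-40566\right) \frac{1}{18207} = - \frac{13522}{6069}$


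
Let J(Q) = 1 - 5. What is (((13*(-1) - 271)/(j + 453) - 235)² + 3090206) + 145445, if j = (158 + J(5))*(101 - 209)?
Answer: 861417677193652/261760041 ≈ 3.2909e+6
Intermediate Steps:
J(Q) = -4
j = -16632 (j = (158 - 4)*(101 - 209) = 154*(-108) = -16632)
(((13*(-1) - 271)/(j + 453) - 235)² + 3090206) + 145445 = (((13*(-1) - 271)/(-16632 + 453) - 235)² + 3090206) + 145445 = (((-13 - 271)/(-16179) - 235)² + 3090206) + 145445 = ((-284*(-1/16179) - 235)² + 3090206) + 145445 = ((284/16179 - 235)² + 3090206) + 145445 = ((-3801781/16179)² + 3090206) + 145445 = (14453538771961/261760041 + 3090206) + 145445 = 823345988030407/261760041 + 145445 = 861417677193652/261760041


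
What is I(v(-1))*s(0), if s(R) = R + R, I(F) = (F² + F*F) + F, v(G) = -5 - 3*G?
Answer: 0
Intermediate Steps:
I(F) = F + 2*F² (I(F) = (F² + F²) + F = 2*F² + F = F + 2*F²)
s(R) = 2*R
I(v(-1))*s(0) = ((-5 - 3*(-1))*(1 + 2*(-5 - 3*(-1))))*(2*0) = ((-5 + 3)*(1 + 2*(-5 + 3)))*0 = -2*(1 + 2*(-2))*0 = -2*(1 - 4)*0 = -2*(-3)*0 = 6*0 = 0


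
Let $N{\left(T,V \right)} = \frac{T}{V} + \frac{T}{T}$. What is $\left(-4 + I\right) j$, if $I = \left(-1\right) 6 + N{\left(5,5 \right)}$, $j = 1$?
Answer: $-8$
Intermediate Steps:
$N{\left(T,V \right)} = 1 + \frac{T}{V}$ ($N{\left(T,V \right)} = \frac{T}{V} + 1 = 1 + \frac{T}{V}$)
$I = -4$ ($I = \left(-1\right) 6 + \frac{5 + 5}{5} = -6 + \frac{1}{5} \cdot 10 = -6 + 2 = -4$)
$\left(-4 + I\right) j = \left(-4 - 4\right) 1 = \left(-8\right) 1 = -8$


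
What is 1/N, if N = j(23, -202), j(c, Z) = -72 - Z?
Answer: 1/130 ≈ 0.0076923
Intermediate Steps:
N = 130 (N = -72 - 1*(-202) = -72 + 202 = 130)
1/N = 1/130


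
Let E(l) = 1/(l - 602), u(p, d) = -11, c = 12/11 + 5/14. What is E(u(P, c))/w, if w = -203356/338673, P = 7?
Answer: 338673/124657228 ≈ 0.0027168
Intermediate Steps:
c = 223/154 (c = 12*(1/11) + 5*(1/14) = 12/11 + 5/14 = 223/154 ≈ 1.4481)
w = -203356/338673 (w = -203356*1/338673 = -203356/338673 ≈ -0.60045)
E(l) = 1/(-602 + l)
E(u(P, c))/w = 1/((-602 - 11)*(-203356/338673)) = -338673/203356/(-613) = -1/613*(-338673/203356) = 338673/124657228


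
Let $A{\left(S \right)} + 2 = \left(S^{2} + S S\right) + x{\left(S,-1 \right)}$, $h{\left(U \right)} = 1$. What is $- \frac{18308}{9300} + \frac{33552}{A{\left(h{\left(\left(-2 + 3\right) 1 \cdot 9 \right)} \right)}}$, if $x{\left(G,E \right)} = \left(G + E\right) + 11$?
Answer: $\frac{77958053}{25575} \approx 3048.2$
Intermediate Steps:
$x{\left(G,E \right)} = 11 + E + G$ ($x{\left(G,E \right)} = \left(E + G\right) + 11 = 11 + E + G$)
$A{\left(S \right)} = 8 + S + 2 S^{2}$ ($A{\left(S \right)} = -2 + \left(\left(S^{2} + S S\right) + \left(11 - 1 + S\right)\right) = -2 + \left(\left(S^{2} + S^{2}\right) + \left(10 + S\right)\right) = -2 + \left(2 S^{2} + \left(10 + S\right)\right) = -2 + \left(10 + S + 2 S^{2}\right) = 8 + S + 2 S^{2}$)
$- \frac{18308}{9300} + \frac{33552}{A{\left(h{\left(\left(-2 + 3\right) 1 \cdot 9 \right)} \right)}} = - \frac{18308}{9300} + \frac{33552}{8 + 1 + 2 \cdot 1^{2}} = \left(-18308\right) \frac{1}{9300} + \frac{33552}{8 + 1 + 2 \cdot 1} = - \frac{4577}{2325} + \frac{33552}{8 + 1 + 2} = - \frac{4577}{2325} + \frac{33552}{11} = \frac{77958053}{25575}$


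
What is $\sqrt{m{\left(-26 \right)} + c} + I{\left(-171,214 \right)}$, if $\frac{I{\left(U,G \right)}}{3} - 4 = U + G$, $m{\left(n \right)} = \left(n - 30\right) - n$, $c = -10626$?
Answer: $141 + 12 i \sqrt{74} \approx 141.0 + 103.23 i$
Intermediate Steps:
$m{\left(n \right)} = -30$ ($m{\left(n \right)} = \left(n - 30\right) - n = \left(-30 + n\right) - n = -30$)
$I{\left(U,G \right)} = 12 + 3 G + 3 U$ ($I{\left(U,G \right)} = 12 + 3 \left(U + G\right) = 12 + 3 \left(G + U\right) = 12 + \left(3 G + 3 U\right) = 12 + 3 G + 3 U$)
$\sqrt{m{\left(-26 \right)} + c} + I{\left(-171,214 \right)} = \sqrt{-30 - 10626} + \left(12 + 3 \cdot 214 + 3 \left(-171\right)\right) = \sqrt{-10656} + \left(12 + 642 - 513\right) = 12 i \sqrt{74} + 141 = 141 + 12 i \sqrt{74}$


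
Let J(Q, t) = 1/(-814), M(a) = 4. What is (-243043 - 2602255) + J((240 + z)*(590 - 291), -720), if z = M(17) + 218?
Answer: -2316072573/814 ≈ -2.8453e+6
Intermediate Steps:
z = 222 (z = 4 + 218 = 222)
J(Q, t) = -1/814
(-243043 - 2602255) + J((240 + z)*(590 - 291), -720) = (-243043 - 2602255) - 1/814 = -2845298 - 1/814 = -2316072573/814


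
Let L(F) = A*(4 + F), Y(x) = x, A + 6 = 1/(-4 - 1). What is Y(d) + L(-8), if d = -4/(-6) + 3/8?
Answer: 3101/120 ≈ 25.842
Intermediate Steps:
A = -31/5 (A = -6 + 1/(-4 - 1) = -6 + 1/(-5) = -6 - ⅕ = -31/5 ≈ -6.2000)
d = 25/24 (d = -4*(-⅙) + 3*(⅛) = ⅔ + 3/8 = 25/24 ≈ 1.0417)
L(F) = -124/5 - 31*F/5 (L(F) = -31*(4 + F)/5 = -124/5 - 31*F/5)
Y(d) + L(-8) = 25/24 + (-124/5 - 31/5*(-8)) = 25/24 + (-124/5 + 248/5) = 25/24 + 124/5 = 3101/120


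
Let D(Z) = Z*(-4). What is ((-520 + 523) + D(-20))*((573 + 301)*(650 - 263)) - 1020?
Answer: 28072734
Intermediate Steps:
D(Z) = -4*Z
((-520 + 523) + D(-20))*((573 + 301)*(650 - 263)) - 1020 = ((-520 + 523) - 4*(-20))*((573 + 301)*(650 - 263)) - 1020 = (3 + 80)*(874*387) - 1020 = 83*338238 - 1020 = 28073754 - 1020 = 28072734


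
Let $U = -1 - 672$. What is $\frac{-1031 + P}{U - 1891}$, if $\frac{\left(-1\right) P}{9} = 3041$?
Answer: $\frac{7100}{641} \approx 11.076$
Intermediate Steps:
$P = -27369$ ($P = \left(-9\right) 3041 = -27369$)
$U = -673$ ($U = -1 - 672 = -673$)
$\frac{-1031 + P}{U - 1891} = \frac{-1031 - 27369}{-673 - 1891} = - \frac{28400}{-2564} = \left(-28400\right) \left(- \frac{1}{2564}\right) = \frac{7100}{641}$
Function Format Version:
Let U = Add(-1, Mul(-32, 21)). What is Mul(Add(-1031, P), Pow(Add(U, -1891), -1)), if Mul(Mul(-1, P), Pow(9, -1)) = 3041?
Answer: Rational(7100, 641) ≈ 11.076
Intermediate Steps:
P = -27369 (P = Mul(-9, 3041) = -27369)
U = -673 (U = Add(-1, -672) = -673)
Mul(Add(-1031, P), Pow(Add(U, -1891), -1)) = Mul(Add(-1031, -27369), Pow(Add(-673, -1891), -1)) = Mul(-28400, Pow(-2564, -1)) = Mul(-28400, Rational(-1, 2564)) = Rational(7100, 641)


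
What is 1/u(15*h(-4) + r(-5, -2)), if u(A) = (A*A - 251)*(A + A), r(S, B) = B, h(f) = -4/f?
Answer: -1/2132 ≈ -0.00046904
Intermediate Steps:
u(A) = 2*A*(-251 + A²) (u(A) = (A² - 251)*(2*A) = (-251 + A²)*(2*A) = 2*A*(-251 + A²))
1/u(15*h(-4) + r(-5, -2)) = 1/(2*(15*(-4/(-4)) - 2)*(-251 + (15*(-4/(-4)) - 2)²)) = 1/(2*(15*(-4*(-¼)) - 2)*(-251 + (15*(-4*(-¼)) - 2)²)) = 1/(2*(15*1 - 2)*(-251 + (15*1 - 2)²)) = 1/(2*(15 - 2)*(-251 + (15 - 2)²)) = 1/(2*13*(-251 + 13²)) = 1/(2*13*(-251 + 169)) = 1/(2*13*(-82)) = 1/(-2132) = -1/2132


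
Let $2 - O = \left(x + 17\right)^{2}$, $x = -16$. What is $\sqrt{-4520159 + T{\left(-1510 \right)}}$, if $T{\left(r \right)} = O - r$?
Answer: $6 i \sqrt{125518} \approx 2125.7 i$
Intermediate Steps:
$O = 1$ ($O = 2 - \left(-16 + 17\right)^{2} = 2 - 1^{2} = 2 - 1 = 1$)
$T{\left(r \right)} = 1 - r$
$\sqrt{-4520159 + T{\left(-1510 \right)}} = \sqrt{-4520159 + \left(1 - -1510\right)} = \sqrt{-4520159 + \left(1 + 1510\right)} = \sqrt{-4520159 + 1511} = \sqrt{-4518648} = 6 i \sqrt{125518}$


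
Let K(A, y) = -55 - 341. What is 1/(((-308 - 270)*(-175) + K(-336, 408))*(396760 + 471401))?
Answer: 1/87470693394 ≈ 1.1432e-11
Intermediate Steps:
K(A, y) = -396
1/(((-308 - 270)*(-175) + K(-336, 408))*(396760 + 471401)) = 1/(((-308 - 270)*(-175) - 396)*(396760 + 471401)) = 1/((-578*(-175) - 396)*868161) = 1/((101150 - 396)*868161) = 1/(100754*868161) = 1/87470693394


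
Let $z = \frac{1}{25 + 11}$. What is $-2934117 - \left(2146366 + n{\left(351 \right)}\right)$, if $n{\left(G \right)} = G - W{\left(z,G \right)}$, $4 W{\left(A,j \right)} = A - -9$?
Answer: $- \frac{731639771}{144} \approx -5.0808 \cdot 10^{6}$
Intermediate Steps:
$z = \frac{1}{36} \approx 0.027778$
$W{\left(A,j \right)} = \frac{9}{4} + \frac{A}{4}$ ($W{\left(A,j \right)} = \frac{A - -9}{4} = \frac{A + 9}{4} = \frac{9 + A}{4} = \frac{9}{4} + \frac{A}{4}$)
$n{\left(G \right)} = - \frac{325}{144} + G$ ($n{\left(G \right)} = G - \left(\frac{9}{4} + \frac{1}{4} \cdot \frac{1}{36}\right) = G - \left(\frac{9}{4} + \frac{1}{144}\right) = G - \frac{325}{144} = - \frac{325}{144} + G$)
$-2934117 - \left(2146366 + n{\left(351 \right)}\right) = -2934117 - \frac{309126923}{144} = - \frac{731639771}{144}$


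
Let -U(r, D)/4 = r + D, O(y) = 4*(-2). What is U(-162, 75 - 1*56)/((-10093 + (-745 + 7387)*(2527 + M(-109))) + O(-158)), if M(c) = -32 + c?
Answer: 572/15837711 ≈ 3.6116e-5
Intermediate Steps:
O(y) = -8
U(r, D) = -4*D - 4*r (U(r, D) = -4*(r + D) = -4*(D + r) = -4*D - 4*r)
U(-162, 75 - 1*56)/((-10093 + (-745 + 7387)*(2527 + M(-109))) + O(-158)) = (-4*(75 - 1*56) - 4*(-162))/((-10093 + (-745 + 7387)*(2527 + (-32 - 109))) - 8) = (-4*(75 - 56) + 648)/((-10093 + 6642*(2527 - 141)) - 8) = (-4*19 + 648)/((-10093 + 6642*2386) - 8) = (-76 + 648)/((-10093 + 15847812) - 8) = 572/(15837719 - 8) = 572/15837711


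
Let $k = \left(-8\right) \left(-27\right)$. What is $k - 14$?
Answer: $202$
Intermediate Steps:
$k = 216$
$k - 14 = 216 - 14 = 202$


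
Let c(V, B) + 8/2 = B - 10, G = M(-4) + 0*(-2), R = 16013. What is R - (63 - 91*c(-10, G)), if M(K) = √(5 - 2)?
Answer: 14676 + 91*√3 ≈ 14834.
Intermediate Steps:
M(K) = √3
G = √3 (G = √3 + 0*(-2) = √3 + 0 = √3 ≈ 1.7320)
c(V, B) = -14 + B (c(V, B) = -4 + (B - 10) = -4 + (-10 + B) = -14 + B)
R - (63 - 91*c(-10, G)) = 16013 - (63 - 91*(-14 + √3)) = 16013 - (63 + (1274 - 91*√3)) = 16013 - (1337 - 91*√3) = 16013 + (-1337 + 91*√3) = 14676 + 91*√3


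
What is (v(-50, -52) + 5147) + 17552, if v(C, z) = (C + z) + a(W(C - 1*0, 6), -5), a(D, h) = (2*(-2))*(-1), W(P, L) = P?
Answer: 22601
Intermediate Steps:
a(D, h) = 4 (a(D, h) = -4*(-1) = 4)
v(C, z) = 4 + C + z (v(C, z) = (C + z) + 4 = 4 + C + z)
(v(-50, -52) + 5147) + 17552 = ((4 - 50 - 52) + 5147) + 17552 = (-98 + 5147) + 17552 = 5049 + 17552 = 22601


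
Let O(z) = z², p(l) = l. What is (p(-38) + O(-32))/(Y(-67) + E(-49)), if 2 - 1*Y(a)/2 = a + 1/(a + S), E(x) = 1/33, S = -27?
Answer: 764643/107059 ≈ 7.1423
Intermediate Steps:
E(x) = 1/33
Y(a) = 4 - 2*a - 2/(-27 + a) (Y(a) = 4 - 2*(a + 1/(a - 27)) = 4 - 2*(a + 1/(-27 + a)) = 4 + (-2*a - 2/(-27 + a)) = 4 - 2*a - 2/(-27 + a))
(p(-38) + O(-32))/(Y(-67) + E(-49)) = (-38 + (-32)²)/(2*(-55 - 1*(-67)² + 29*(-67))/(-27 - 67) + 1/33) = (-38 + 1024)/(2*(-55 - 1*4489 - 1943)/(-94) + 1/33) = 986/(2*(-1/94)*(-55 - 4489 - 1943) + 1/33) = 986/(2*(-1/94)*(-6487) + 1/33) = 986/(6487/47 + 1/33) = 986/(214118/1551) = 986*(1551/214118) = 764643/107059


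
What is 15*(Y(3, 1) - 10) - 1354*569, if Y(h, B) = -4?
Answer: -770636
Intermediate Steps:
15*(Y(3, 1) - 10) - 1354*569 = 15*(-4 - 10) - 1354*569 = 15*(-14) - 770426 = -210 - 770426 = -770636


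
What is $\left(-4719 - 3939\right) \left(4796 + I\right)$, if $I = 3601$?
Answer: $-72701226$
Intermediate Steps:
$\left(-4719 - 3939\right) \left(4796 + I\right) = \left(-4719 - 3939\right) \left(4796 + 3601\right) = \left(-8658\right) 8397 = -72701226$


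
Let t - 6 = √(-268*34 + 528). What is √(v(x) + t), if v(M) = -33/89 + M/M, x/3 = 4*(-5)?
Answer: √(52510 + 15842*I*√2146)/89 ≈ 7.0539 + 6.5672*I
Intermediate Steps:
x = -60 (x = 3*(4*(-5)) = 3*(-20) = -60)
v(M) = 56/89 (v(M) = -33*1/89 + 1 = -33/89 + 1 = 56/89)
t = 6 + 2*I*√2146 (t = 6 + √(-268*34 + 528) = 6 + √(-9112 + 528) = 6 + √(-8584) = 6 + 2*I*√2146 ≈ 6.0 + 92.65*I)
√(v(x) + t) = √(56/89 + (6 + 2*I*√2146)) = √(590/89 + 2*I*√2146)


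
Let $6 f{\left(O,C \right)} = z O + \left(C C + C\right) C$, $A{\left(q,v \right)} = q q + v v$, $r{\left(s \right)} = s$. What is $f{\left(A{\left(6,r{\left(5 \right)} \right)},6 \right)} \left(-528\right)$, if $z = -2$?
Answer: $-11440$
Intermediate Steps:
$A{\left(q,v \right)} = q^{2} + v^{2}$
$f{\left(O,C \right)} = - \frac{O}{3} + \frac{C \left(C + C^{2}\right)}{6}$ ($f{\left(O,C \right)} = \frac{- 2 O + \left(C C + C\right) C}{6} = \frac{- 2 O + \left(C^{2} + C\right) C}{6} = \frac{- 2 O + \left(C + C^{2}\right) C}{6} = \frac{- 2 O + C \left(C + C^{2}\right)}{6} = - \frac{O}{3} + \frac{C \left(C + C^{2}\right)}{6}$)
$f{\left(A{\left(6,r{\left(5 \right)} \right)},6 \right)} \left(-528\right) = \left(- \frac{6^{2} + 5^{2}}{3} + \frac{6^{2}}{6} + \frac{6^{3}}{6}\right) \left(-528\right) = \left(- \frac{36 + 25}{3} + \frac{1}{6} \cdot 36 + \frac{1}{6} \cdot 216\right) \left(-528\right) = \left(\left(- \frac{1}{3}\right) 61 + 6 + 36\right) \left(-528\right) = \left(- \frac{61}{3} + 6 + 36\right) \left(-528\right) = \frac{65}{3} \left(-528\right) = -11440$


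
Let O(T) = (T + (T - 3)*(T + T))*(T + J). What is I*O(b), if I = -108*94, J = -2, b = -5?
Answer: 5329800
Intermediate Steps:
O(T) = (-2 + T)*(T + 2*T*(-3 + T)) (O(T) = (T + (T - 3)*(T + T))*(T - 2) = (T + (-3 + T)*(2*T))*(-2 + T) = (T + 2*T*(-3 + T))*(-2 + T) = (-2 + T)*(T + 2*T*(-3 + T)))
I = -10152
I*O(b) = -(-50760)*(10 - 9*(-5) + 2*(-5)²) = -(-50760)*(10 + 45 + 2*25) = -(-50760)*(10 + 45 + 50) = -(-50760)*105 = -10152*(-525) = 5329800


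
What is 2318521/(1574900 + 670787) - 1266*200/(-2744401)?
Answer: 6931559299321/6163065648487 ≈ 1.1247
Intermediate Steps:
2318521/(1574900 + 670787) - 1266*200/(-2744401) = 2318521/2245687 - 253200*(-1/2744401) = 2318521*(1/2245687) + 253200/2744401 = 2318521/2245687 + 253200/2744401 = 6931559299321/6163065648487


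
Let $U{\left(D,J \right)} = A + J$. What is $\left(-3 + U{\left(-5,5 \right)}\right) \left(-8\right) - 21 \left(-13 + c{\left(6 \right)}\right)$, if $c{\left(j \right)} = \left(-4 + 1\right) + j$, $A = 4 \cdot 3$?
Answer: $98$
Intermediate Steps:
$A = 12$
$c{\left(j \right)} = -3 + j$
$U{\left(D,J \right)} = 12 + J$
$\left(-3 + U{\left(-5,5 \right)}\right) \left(-8\right) - 21 \left(-13 + c{\left(6 \right)}\right) = \left(-3 + \left(12 + 5\right)\right) \left(-8\right) - 21 \left(-13 + \left(-3 + 6\right)\right) = \left(-3 + 17\right) \left(-8\right) - 21 \left(-13 + 3\right) = 14 \left(-8\right) - 21 \left(-10\right) = -112 - -210 = -112 + 210 = 98$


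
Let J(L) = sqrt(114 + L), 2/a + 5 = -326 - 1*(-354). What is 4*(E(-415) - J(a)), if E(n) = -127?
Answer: -508 - 32*sqrt(943)/23 ≈ -550.72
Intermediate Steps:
a = 2/23 (a = 2/(-5 + (-326 - 1*(-354))) = 2/(-5 + (-326 + 354)) = 2/(-5 + 28) = 2/23 ≈ 0.086957)
4*(E(-415) - J(a)) = 4*(-127 - sqrt(114 + 2/23)) = 4*(-127 - sqrt(2624/23)) = 4*(-127 - 8*sqrt(943)/23) = -508 - 32*sqrt(943)/23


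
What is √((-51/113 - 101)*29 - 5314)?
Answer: I*√105421994/113 ≈ 90.863*I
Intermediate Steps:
√((-51/113 - 101)*29 - 5314) = √(-11464/113*29 - 5314) = √(-332456/113 - 5314) = √(-932938/113) = I*√105421994/113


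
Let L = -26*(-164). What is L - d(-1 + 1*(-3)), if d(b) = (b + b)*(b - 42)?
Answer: 3896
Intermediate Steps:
d(b) = 2*b*(-42 + b) (d(b) = (2*b)*(-42 + b) = 2*b*(-42 + b))
L = 4264
L - d(-1 + 1*(-3)) = 4264 - 2*(-1 + 1*(-3))*(-42 + (-1 + 1*(-3))) = 4264 - 2*(-1 - 3)*(-42 + (-1 - 3)) = 4264 - 2*(-4)*(-42 - 4) = 4264 - 2*(-4)*(-46) = 4264 - 1*368 = 4264 - 368 = 3896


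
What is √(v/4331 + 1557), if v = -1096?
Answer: √29200775701/4331 ≈ 39.456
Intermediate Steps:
√(v/4331 + 1557) = √(-1096/4331 + 1557) = √(6742271/4331) = √29200775701/4331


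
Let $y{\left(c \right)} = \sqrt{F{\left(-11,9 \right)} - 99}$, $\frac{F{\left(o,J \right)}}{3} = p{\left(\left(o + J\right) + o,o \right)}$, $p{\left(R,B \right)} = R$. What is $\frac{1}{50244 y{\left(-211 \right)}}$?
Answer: $- \frac{i \sqrt{138}}{6933672} \approx - 1.6942 \cdot 10^{-6} i$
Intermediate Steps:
$F{\left(o,J \right)} = 3 J + 6 o$ ($F{\left(o,J \right)} = 3 \left(\left(o + J\right) + o\right) = 3 \left(\left(J + o\right) + o\right) = 3 \left(J + 2 o\right) = 3 J + 6 o$)
$y{\left(c \right)} = i \sqrt{138}$ ($y{\left(c \right)} = \sqrt{\left(3 \cdot 9 + 6 \left(-11\right)\right) - 99} = \sqrt{\left(27 - 66\right) - 99} = \sqrt{-39 - 99} = \sqrt{-138} = i \sqrt{138}$)
$\frac{1}{50244 y{\left(-211 \right)}} = \frac{1}{50244 i \sqrt{138}} = \frac{\left(- \frac{1}{138}\right) i \sqrt{138}}{50244} = - \frac{i \sqrt{138}}{6933672}$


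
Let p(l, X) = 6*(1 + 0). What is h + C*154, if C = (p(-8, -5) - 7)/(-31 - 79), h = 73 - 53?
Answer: 107/5 ≈ 21.400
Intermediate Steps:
h = 20
p(l, X) = 6 (p(l, X) = 6*1 = 6)
C = 1/110 (C = (6 - 7)/(-31 - 79) = -1/(-110) = -1*(-1/110) = 1/110 ≈ 0.0090909)
h + C*154 = 20 + (1/110)*154 = 20 + 7/5 = 107/5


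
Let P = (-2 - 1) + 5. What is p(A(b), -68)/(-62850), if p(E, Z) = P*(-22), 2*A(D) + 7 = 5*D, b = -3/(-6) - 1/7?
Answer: 22/31425 ≈ 0.00070008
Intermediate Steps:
b = 5/14 (b = -3*(-1/6) - 1*1/7 = 1/2 - 1/7 = 5/14 ≈ 0.35714)
A(D) = -7/2 + 5*D/2 (A(D) = -7/2 + (5*D)/2 = -7/2 + 5*D/2)
P = 2 (P = -3 + 5 = 2)
p(E, Z) = -44 (p(E, Z) = 2*(-22) = -44)
p(A(b), -68)/(-62850) = -44/(-62850) = -44*(-1/62850) = 22/31425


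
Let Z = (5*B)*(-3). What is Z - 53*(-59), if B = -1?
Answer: 3142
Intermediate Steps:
Z = 15 (Z = (5*(-1))*(-3) = -5*(-3) = 15)
Z - 53*(-59) = 15 - 53*(-59) = 15 + 3127 = 3142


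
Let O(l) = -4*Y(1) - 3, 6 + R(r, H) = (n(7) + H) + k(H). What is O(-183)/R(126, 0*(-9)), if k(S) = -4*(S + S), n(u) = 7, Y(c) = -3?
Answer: 9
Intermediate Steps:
k(S) = -8*S
R(r, H) = 1 - 7*H (R(r, H) = -6 + ((7 + H) - 8*H) = -6 + (7 - 7*H) = 1 - 7*H)
O(l) = 9 (O(l) = -4*(-3) - 3 = 12 - 3 = 9)
O(-183)/R(126, 0*(-9)) = 9/(1 - 0*(-9)) = 9/(1 - 7*0) = 9/(1 + 0) = 9/1 = 9*1 = 9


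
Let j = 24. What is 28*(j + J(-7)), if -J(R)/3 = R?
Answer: 1260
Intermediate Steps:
J(R) = -3*R
28*(j + J(-7)) = 28*(24 - 3*(-7)) = 28*(24 + 21) = 28*45 = 1260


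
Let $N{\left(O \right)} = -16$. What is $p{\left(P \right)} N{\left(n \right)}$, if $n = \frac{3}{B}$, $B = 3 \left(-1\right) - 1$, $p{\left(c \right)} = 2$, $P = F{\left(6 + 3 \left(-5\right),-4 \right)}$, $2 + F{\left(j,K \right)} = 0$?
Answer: $-32$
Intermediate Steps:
$F{\left(j,K \right)} = -2$ ($F{\left(j,K \right)} = -2 + 0 = -2$)
$P = -2$
$B = -4$ ($B = -3 - 1 = -4$)
$n = - \frac{3}{4}$ ($n = \frac{3}{-4} = 3 \left(- \frac{1}{4}\right) = - \frac{3}{4} \approx -0.75$)
$p{\left(P \right)} N{\left(n \right)} = 2 \left(-16\right) = -32$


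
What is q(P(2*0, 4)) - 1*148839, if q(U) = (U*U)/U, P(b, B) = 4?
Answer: -148835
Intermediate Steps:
q(U) = U (q(U) = U²/U = U)
q(P(2*0, 4)) - 1*148839 = 4 - 1*148839 = 4 - 148839 = -148835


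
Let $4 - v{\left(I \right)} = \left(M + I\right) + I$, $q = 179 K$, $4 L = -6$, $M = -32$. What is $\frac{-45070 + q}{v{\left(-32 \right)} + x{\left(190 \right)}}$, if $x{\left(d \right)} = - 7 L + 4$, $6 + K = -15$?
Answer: $- \frac{97658}{229} \approx -426.45$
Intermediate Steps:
$K = -21$ ($K = -6 - 15 = -21$)
$L = - \frac{3}{2}$ ($L = \frac{1}{4} \left(-6\right) = - \frac{3}{2} \approx -1.5$)
$q = -3759$ ($q = 179 \left(-21\right) = -3759$)
$x{\left(d \right)} = \frac{29}{2}$ ($x{\left(d \right)} = \left(-7\right) \left(- \frac{3}{2}\right) + 4 = \frac{21}{2} + 4 = \frac{29}{2}$)
$v{\left(I \right)} = 36 - 2 I$ ($v{\left(I \right)} = 4 - \left(\left(-32 + I\right) + I\right) = 4 - \left(-32 + 2 I\right) = 36 - 2 I$)
$\frac{-45070 + q}{v{\left(-32 \right)} + x{\left(190 \right)}} = \frac{-45070 - 3759}{\left(36 - -64\right) + \frac{29}{2}} = - \frac{48829}{\left(36 + 64\right) + \frac{29}{2}} = - \frac{48829}{100 + \frac{29}{2}} = - \frac{48829}{\frac{229}{2}} = \left(-48829\right) \frac{2}{229} = - \frac{97658}{229}$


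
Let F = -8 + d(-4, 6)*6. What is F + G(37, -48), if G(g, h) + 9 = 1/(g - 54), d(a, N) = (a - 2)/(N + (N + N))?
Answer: -324/17 ≈ -19.059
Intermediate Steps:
d(a, N) = (-2 + a)/(3*N) (d(a, N) = (-2 + a)/(N + 2*N) = (-2 + a)/((3*N)) = (-2 + a)*(1/(3*N)) = (-2 + a)/(3*N))
G(g, h) = -9 + 1/(-54 + g) (G(g, h) = -9 + 1/(g - 54) = -9 + 1/(-54 + g))
F = -10 (F = -8 + ((1/3)*(-2 - 4)/6)*6 = -8 + ((1/3)*(1/6)*(-6))*6 = -8 - 1/3*6 = -8 - 2 = -10)
F + G(37, -48) = -10 + (487 - 9*37)/(-54 + 37) = -10 + (487 - 333)/(-17) = -10 - 1/17*154 = -10 - 154/17 = -324/17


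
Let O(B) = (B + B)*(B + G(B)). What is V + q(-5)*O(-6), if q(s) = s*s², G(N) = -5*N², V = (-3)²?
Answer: -278991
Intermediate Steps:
V = 9
q(s) = s³
O(B) = 2*B*(B - 5*B²) (O(B) = (B + B)*(B - 5*B²) = (2*B)*(B - 5*B²) = 2*B*(B - 5*B²))
V + q(-5)*O(-6) = 9 + (-5)³*((-6)²*(2 - 10*(-6))) = 9 - 4500*(2 + 60) = 9 - 4500*62 = 9 - 125*2232 = 9 - 279000 = -278991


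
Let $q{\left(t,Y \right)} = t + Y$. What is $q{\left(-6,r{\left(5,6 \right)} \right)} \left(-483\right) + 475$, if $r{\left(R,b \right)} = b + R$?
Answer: $-1940$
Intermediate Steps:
$r{\left(R,b \right)} = R + b$
$q{\left(t,Y \right)} = Y + t$
$q{\left(-6,r{\left(5,6 \right)} \right)} \left(-483\right) + 475 = \left(\left(5 + 6\right) - 6\right) \left(-483\right) + 475 = \left(11 - 6\right) \left(-483\right) + 475 = 5 \left(-483\right) + 475 = -2415 + 475 = -1940$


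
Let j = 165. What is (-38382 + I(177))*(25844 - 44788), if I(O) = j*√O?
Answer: 727108608 - 3125760*√177 ≈ 6.8552e+8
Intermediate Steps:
I(O) = 165*√O
(-38382 + I(177))*(25844 - 44788) = (-38382 + 165*√177)*(25844 - 44788) = (-38382 + 165*√177)*(-18944) = 727108608 - 3125760*√177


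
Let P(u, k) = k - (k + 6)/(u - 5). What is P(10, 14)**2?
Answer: 100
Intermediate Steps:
P(u, k) = k - (6 + k)/(-5 + u)
P(10, 14)**2 = ((-6 - 6*14 + 14*10)/(-5 + 10))**2 = ((-6 - 84 + 140)/5)**2 = ((1/5)*50)**2 = 10**2 = 100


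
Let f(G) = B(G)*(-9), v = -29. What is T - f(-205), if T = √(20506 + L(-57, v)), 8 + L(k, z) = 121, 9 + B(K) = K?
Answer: -1926 + 3*√2291 ≈ -1782.4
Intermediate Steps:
B(K) = -9 + K
L(k, z) = 113 (L(k, z) = -8 + 121 = 113)
f(G) = 81 - 9*G (f(G) = (-9 + G)*(-9) = 81 - 9*G)
T = 3*√2291 (T = √(20506 + 113) = √20619 = 3*√2291 ≈ 143.59)
T - f(-205) = 3*√2291 - (81 - 9*(-205)) = 3*√2291 - (81 + 1845) = 3*√2291 - 1*1926 = 3*√2291 - 1926 = -1926 + 3*√2291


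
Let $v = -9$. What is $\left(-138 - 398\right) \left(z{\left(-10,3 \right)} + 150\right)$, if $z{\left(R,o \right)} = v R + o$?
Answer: $-130248$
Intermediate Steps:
$z{\left(R,o \right)} = o - 9 R$ ($z{\left(R,o \right)} = - 9 R + o = o - 9 R$)
$\left(-138 - 398\right) \left(z{\left(-10,3 \right)} + 150\right) = \left(-138 - 398\right) \left(\left(3 - -90\right) + 150\right) = - 536 \left(\left(3 + 90\right) + 150\right) = - 536 \left(93 + 150\right) = \left(-536\right) 243 = -130248$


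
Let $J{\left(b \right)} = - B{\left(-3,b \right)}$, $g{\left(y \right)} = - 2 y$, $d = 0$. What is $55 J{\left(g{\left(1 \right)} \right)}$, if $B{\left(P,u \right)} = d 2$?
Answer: $0$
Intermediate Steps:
$B{\left(P,u \right)} = 0$ ($B{\left(P,u \right)} = 0 \cdot 2 = 0$)
$J{\left(b \right)} = 0$ ($J{\left(b \right)} = \left(-1\right) 0 = 0$)
$55 J{\left(g{\left(1 \right)} \right)} = 55 \cdot 0 = 0$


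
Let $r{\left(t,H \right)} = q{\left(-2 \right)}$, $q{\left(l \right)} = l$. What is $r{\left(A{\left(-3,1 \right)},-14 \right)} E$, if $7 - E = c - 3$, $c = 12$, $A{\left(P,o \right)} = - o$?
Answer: $4$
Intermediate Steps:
$r{\left(t,H \right)} = -2$
$E = -2$ ($E = 7 - \left(12 - 3\right) = 7 - 9 = -2$)
$r{\left(A{\left(-3,1 \right)},-14 \right)} E = \left(-2\right) \left(-2\right) = 4$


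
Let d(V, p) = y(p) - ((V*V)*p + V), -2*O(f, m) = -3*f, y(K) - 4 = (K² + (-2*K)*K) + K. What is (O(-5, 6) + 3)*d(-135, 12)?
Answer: 1968237/2 ≈ 9.8412e+5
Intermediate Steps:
y(K) = 4 + K - K² (y(K) = 4 + ((K² + (-2*K)*K) + K) = 4 + ((K² - 2*K²) + K) = 4 + (-K² + K) = 4 + (K - K²) = 4 + K - K²)
O(f, m) = 3*f/2 (O(f, m) = -(-3)*f/2 = 3*f/2)
d(V, p) = 4 + p - V - p² - p*V² (d(V, p) = (4 + p - p²) - ((V*V)*p + V) = (4 + p - p²) - (V²*p + V) = (4 + p - p²) - (p*V² + V) = (4 + p - p²) - (V + p*V²) = (4 + p - p²) + (-V - p*V²) = 4 + p - V - p² - p*V²)
(O(-5, 6) + 3)*d(-135, 12) = ((3/2)*(-5) + 3)*(4 + 12 - 1*(-135) - 1*12² - 1*12*(-135)²) = (-15/2 + 3)*(4 + 12 + 135 - 1*144 - 1*12*18225) = -9*(4 + 12 + 135 - 144 - 218700)/2 = -9/2*(-218693) = 1968237/2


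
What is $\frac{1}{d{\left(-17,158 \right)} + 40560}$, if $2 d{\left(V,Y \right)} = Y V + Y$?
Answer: $\frac{1}{39296} \approx 2.5448 \cdot 10^{-5}$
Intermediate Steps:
$d{\left(V,Y \right)} = \frac{Y}{2} + \frac{V Y}{2}$ ($d{\left(V,Y \right)} = \frac{Y V + Y}{2} = \frac{V Y + Y}{2} = \frac{Y + V Y}{2} = \frac{Y}{2} + \frac{V Y}{2}$)
$\frac{1}{d{\left(-17,158 \right)} + 40560} = \frac{1}{\frac{1}{2} \cdot 158 \left(1 - 17\right) + 40560} = \frac{1}{\frac{1}{2} \cdot 158 \left(-16\right) + 40560} = \frac{1}{-1264 + 40560} = \frac{1}{39296}$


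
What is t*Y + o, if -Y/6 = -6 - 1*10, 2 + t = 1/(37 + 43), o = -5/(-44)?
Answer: -41951/220 ≈ -190.69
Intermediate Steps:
o = 5/44 (o = -5*(-1/44) = 5/44 ≈ 0.11364)
t = -159/80 (t = -2 + 1/(37 + 43) = -2 + 1/80 = -159/80 ≈ -1.9875)
Y = 96 (Y = -6*(-6 - 1*10) = -6*(-6 - 10) = -6*(-16) = 96)
t*Y + o = -159/80*96 + 5/44 = -954/5 + 5/44 = -41951/220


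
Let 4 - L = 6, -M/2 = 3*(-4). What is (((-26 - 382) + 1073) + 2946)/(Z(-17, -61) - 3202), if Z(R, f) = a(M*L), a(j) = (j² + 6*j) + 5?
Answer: -3611/1181 ≈ -3.0576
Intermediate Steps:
M = 24 (M = -6*(-4) = -2*(-12) = 24)
L = -2 (L = 4 - 1*6 = 4 - 6 = -2)
a(j) = 5 + j² + 6*j
Z(R, f) = 2021 (Z(R, f) = 5 + (24*(-2))² + 6*(24*(-2)) = 5 + (-48)² + 6*(-48) = 5 + 2304 - 288 = 2021)
(((-26 - 382) + 1073) + 2946)/(Z(-17, -61) - 3202) = (((-26 - 382) + 1073) + 2946)/(2021 - 3202) = ((-408 + 1073) + 2946)/(-1181) = (665 + 2946)*(-1/1181) = 3611*(-1/1181) = -3611/1181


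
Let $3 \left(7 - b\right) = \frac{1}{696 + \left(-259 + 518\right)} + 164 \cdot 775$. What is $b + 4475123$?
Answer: $\frac{4233288983}{955} \approx 4.4328 \cdot 10^{6}$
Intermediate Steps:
$b = - \frac{40453482}{955}$ ($b = 7 - \frac{\frac{1}{696 + \left(-259 + 518\right)} + 164 \cdot 775}{3} = 7 - \frac{\frac{1}{696 + 259} + 127100}{3} = 7 - \frac{\frac{1}{955} + 127100}{3} = 7 - \frac{40460167}{955} = - \frac{40453482}{955} \approx -42360.0$)
$b + 4475123 = - \frac{40453482}{955} + 4475123 = \frac{4233288983}{955}$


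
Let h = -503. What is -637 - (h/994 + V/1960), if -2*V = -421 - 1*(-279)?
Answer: -88579541/139160 ≈ -636.53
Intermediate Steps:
V = 71 (V = -(-421 - 1*(-279))/2 = -(-421 + 279)/2 = -½*(-142) = 71)
-637 - (h/994 + V/1960) = -637 - (-503/994 + 71/1960) = -637 - 1*(-65379/139160) = -637 + 65379/139160 = -88579541/139160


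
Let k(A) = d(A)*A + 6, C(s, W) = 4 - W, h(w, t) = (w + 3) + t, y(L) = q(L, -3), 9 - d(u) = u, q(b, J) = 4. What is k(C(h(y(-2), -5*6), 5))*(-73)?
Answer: 292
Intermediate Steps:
d(u) = 9 - u
y(L) = 4
h(w, t) = 3 + t + w (h(w, t) = (3 + w) + t = 3 + t + w)
k(A) = 6 + A*(9 - A) (k(A) = (9 - A)*A + 6 = A*(9 - A) + 6 = 6 + A*(9 - A))
k(C(h(y(-2), -5*6), 5))*(-73) = (6 - (4 - 1*5)*(-9 + (4 - 1*5)))*(-73) = (6 - (4 - 5)*(-9 + (4 - 5)))*(-73) = (6 - 1*(-1)*(-9 - 1))*(-73) = (6 - 1*(-1)*(-10))*(-73) = (6 - 10)*(-73) = -4*(-73) = 292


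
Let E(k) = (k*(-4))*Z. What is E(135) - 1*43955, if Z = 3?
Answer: -45575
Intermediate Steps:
E(k) = -12*k (E(k) = (k*(-4))*3 = -4*k*3 = -12*k)
E(135) - 1*43955 = -12*135 - 1*43955 = -1620 - 43955 = -45575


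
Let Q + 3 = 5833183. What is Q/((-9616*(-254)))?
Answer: 1458295/610616 ≈ 2.3882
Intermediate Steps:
Q = 5833180 (Q = -3 + 5833183 = 5833180)
Q/((-9616*(-254))) = 5833180/((-9616*(-254))) = 5833180/2442464 = 5833180*(1/2442464) = 1458295/610616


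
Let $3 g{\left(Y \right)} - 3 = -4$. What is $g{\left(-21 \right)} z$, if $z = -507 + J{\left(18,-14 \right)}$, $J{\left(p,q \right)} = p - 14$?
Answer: $\frac{503}{3} \approx 167.67$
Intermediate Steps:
$J{\left(p,q \right)} = -14 + p$
$g{\left(Y \right)} = - \frac{1}{3}$ ($g{\left(Y \right)} = 1 + \frac{1}{3} \left(-4\right) = 1 - \frac{4}{3} = - \frac{1}{3}$)
$z = -503$ ($z = -507 + \left(-14 + 18\right) = -507 + 4 = -503$)
$g{\left(-21 \right)} z = \left(- \frac{1}{3}\right) \left(-503\right) = \frac{503}{3}$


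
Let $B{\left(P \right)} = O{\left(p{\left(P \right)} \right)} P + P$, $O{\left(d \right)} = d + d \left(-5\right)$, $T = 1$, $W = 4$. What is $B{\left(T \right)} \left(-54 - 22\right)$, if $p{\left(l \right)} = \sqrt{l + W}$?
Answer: $-76 + 304 \sqrt{5} \approx 603.76$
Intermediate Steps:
$p{\left(l \right)} = \sqrt{4 + l}$ ($p{\left(l \right)} = \sqrt{l + 4} = \sqrt{4 + l}$)
$O{\left(d \right)} = - 4 d$ ($O{\left(d \right)} = d - 5 d = - 4 d$)
$B{\left(P \right)} = P - 4 P \sqrt{4 + P}$ ($B{\left(P \right)} = - 4 \sqrt{4 + P} P + P = - 4 P \sqrt{4 + P} + P = P - 4 P \sqrt{4 + P}$)
$B{\left(T \right)} \left(-54 - 22\right) = 1 \left(1 - 4 \sqrt{4 + 1}\right) \left(-54 - 22\right) = 1 \left(1 - 4 \sqrt{5}\right) \left(-76\right) = \left(1 - 4 \sqrt{5}\right) \left(-76\right) = -76 + 304 \sqrt{5}$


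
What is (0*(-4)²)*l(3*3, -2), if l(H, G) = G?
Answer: 0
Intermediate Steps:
(0*(-4)²)*l(3*3, -2) = (0*(-4)²)*(-2) = (0*16)*(-2) = 0*(-2) = 0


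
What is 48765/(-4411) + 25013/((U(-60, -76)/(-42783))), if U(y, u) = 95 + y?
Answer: -4720350337344/154385 ≈ -3.0575e+7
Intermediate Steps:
48765/(-4411) + 25013/((U(-60, -76)/(-42783))) = 48765/(-4411) + 25013/(((95 - 60)/(-42783))) = 48765*(-1/4411) + 25013/((35*(-1/42783))) = -48765/4411 + 25013/(-35/42783) = -48765/4411 + 25013*(-42783/35) = -48765/4411 - 1070131179/35 = -4720350337344/154385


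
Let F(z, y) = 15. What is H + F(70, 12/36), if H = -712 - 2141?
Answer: -2838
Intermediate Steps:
H = -2853
H + F(70, 12/36) = -2853 + 15 = -2838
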